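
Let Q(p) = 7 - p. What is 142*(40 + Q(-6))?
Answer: 7526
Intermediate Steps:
142*(40 + Q(-6)) = 142*(40 + (7 - 1*(-6))) = 142*(40 + (7 + 6)) = 142*(40 + 13) = 142*53 = 7526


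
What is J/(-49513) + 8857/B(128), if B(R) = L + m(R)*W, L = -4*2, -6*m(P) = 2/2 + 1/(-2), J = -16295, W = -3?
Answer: -1753641419/1534903 ≈ -1142.5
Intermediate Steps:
m(P) = -1/12 (m(P) = -(2/2 + 1/(-2))/6 = -(2*(½) + 1*(-½))/6 = -(1 - ½)/6 = -⅙*½ = -1/12)
L = -8
B(R) = -31/4 (B(R) = -8 - 1/12*(-3) = -8 + ¼ = -31/4)
J/(-49513) + 8857/B(128) = -16295/(-49513) + 8857/(-31/4) = -16295*(-1/49513) + 8857*(-4/31) = 16295/49513 - 35428/31 = -1753641419/1534903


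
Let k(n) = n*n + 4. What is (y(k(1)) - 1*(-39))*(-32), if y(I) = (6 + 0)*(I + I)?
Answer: -3168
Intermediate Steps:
k(n) = 4 + n² (k(n) = n² + 4 = 4 + n²)
y(I) = 12*I (y(I) = 6*(2*I) = 12*I)
(y(k(1)) - 1*(-39))*(-32) = (12*(4 + 1²) - 1*(-39))*(-32) = (12*(4 + 1) + 39)*(-32) = (12*5 + 39)*(-32) = (60 + 39)*(-32) = 99*(-32) = -3168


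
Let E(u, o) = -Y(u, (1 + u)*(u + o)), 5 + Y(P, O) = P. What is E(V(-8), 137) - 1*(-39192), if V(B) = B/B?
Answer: 39196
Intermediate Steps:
Y(P, O) = -5 + P
V(B) = 1
E(u, o) = 5 - u (E(u, o) = -(-5 + u) = 5 - u)
E(V(-8), 137) - 1*(-39192) = (5 - 1*1) - 1*(-39192) = (5 - 1) + 39192 = 4 + 39192 = 39196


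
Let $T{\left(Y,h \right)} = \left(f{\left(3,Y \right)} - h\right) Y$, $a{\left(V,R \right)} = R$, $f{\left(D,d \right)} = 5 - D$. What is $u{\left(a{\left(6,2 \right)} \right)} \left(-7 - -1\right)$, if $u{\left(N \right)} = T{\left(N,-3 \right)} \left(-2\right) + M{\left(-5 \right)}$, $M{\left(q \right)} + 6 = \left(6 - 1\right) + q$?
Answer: $156$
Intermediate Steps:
$M{\left(q \right)} = -1 + q$ ($M{\left(q \right)} = -6 + \left(\left(6 - 1\right) + q\right) = -6 + \left(5 + q\right) = -1 + q$)
$T{\left(Y,h \right)} = Y \left(2 - h\right)$ ($T{\left(Y,h \right)} = \left(\left(5 - 3\right) - h\right) Y = \left(2 - h\right) Y = Y \left(2 - h\right)$)
$u{\left(N \right)} = -6 - 10 N$ ($u{\left(N \right)} = N \left(2 - -3\right) \left(-2\right) - 6 = N \left(2 + 3\right) \left(-2\right) - 6 = N 5 \left(-2\right) - 6 = 5 N \left(-2\right) - 6 = - 10 N - 6 = -6 - 10 N$)
$u{\left(a{\left(6,2 \right)} \right)} \left(-7 - -1\right) = \left(-6 - 20\right) \left(-7 - -1\right) = \left(-6 - 20\right) \left(-7 + 1\right) = \left(-26\right) \left(-6\right) = 156$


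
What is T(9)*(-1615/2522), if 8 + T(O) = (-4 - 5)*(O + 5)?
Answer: 108205/1261 ≈ 85.809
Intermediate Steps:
T(O) = -53 - 9*O (T(O) = -8 + (-4 - 5)*(O + 5) = -8 - 9*(5 + O) = -8 + (-45 - 9*O) = -53 - 9*O)
T(9)*(-1615/2522) = (-53 - 9*9)*(-1615/2522) = (-53 - 81)*(-1615*1/2522) = -134*(-1615/2522) = 108205/1261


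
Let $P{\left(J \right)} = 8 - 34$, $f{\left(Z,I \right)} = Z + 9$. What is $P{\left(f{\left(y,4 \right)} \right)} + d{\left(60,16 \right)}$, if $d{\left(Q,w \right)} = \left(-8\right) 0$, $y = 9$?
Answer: $-26$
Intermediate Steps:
$d{\left(Q,w \right)} = 0$
$f{\left(Z,I \right)} = 9 + Z$
$P{\left(J \right)} = -26$
$P{\left(f{\left(y,4 \right)} \right)} + d{\left(60,16 \right)} = -26 + 0 = -26$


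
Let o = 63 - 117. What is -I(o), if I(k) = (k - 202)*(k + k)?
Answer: -27648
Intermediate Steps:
o = -54
I(k) = 2*k*(-202 + k) (I(k) = (-202 + k)*(2*k) = 2*k*(-202 + k))
-I(o) = -2*(-54)*(-202 - 54) = -2*(-54)*(-256) = -1*27648 = -27648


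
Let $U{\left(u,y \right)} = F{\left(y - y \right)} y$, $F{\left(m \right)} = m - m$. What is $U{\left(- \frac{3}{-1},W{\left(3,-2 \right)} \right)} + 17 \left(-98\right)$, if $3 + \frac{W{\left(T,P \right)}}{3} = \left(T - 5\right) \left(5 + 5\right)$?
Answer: $-1666$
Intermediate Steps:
$W{\left(T,P \right)} = -159 + 30 T$ ($W{\left(T,P \right)} = -9 + 3 \left(T - 5\right) \left(5 + 5\right) = -9 + 3 \left(-5 + T\right) 10 = -9 + 3 \left(-50 + 10 T\right) = -9 + \left(-150 + 30 T\right) = -159 + 30 T$)
$F{\left(m \right)} = 0$
$U{\left(u,y \right)} = 0$ ($U{\left(u,y \right)} = 0 y = 0$)
$U{\left(- \frac{3}{-1},W{\left(3,-2 \right)} \right)} + 17 \left(-98\right) = 0 + 17 \left(-98\right) = 0 - 1666 = -1666$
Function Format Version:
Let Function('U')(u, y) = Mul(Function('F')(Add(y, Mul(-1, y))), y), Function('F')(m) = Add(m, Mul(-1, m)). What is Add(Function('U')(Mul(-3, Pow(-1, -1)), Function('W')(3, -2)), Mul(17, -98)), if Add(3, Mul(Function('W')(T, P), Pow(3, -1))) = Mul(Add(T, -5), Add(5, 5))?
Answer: -1666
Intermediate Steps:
Function('W')(T, P) = Add(-159, Mul(30, T)) (Function('W')(T, P) = Add(-9, Mul(3, Mul(Add(T, -5), Add(5, 5)))) = Add(-9, Mul(3, Mul(Add(-5, T), 10))) = Add(-9, Mul(3, Add(-50, Mul(10, T)))) = Add(-9, Add(-150, Mul(30, T))) = Add(-159, Mul(30, T)))
Function('F')(m) = 0
Function('U')(u, y) = 0 (Function('U')(u, y) = Mul(0, y) = 0)
Add(Function('U')(Mul(-3, Pow(-1, -1)), Function('W')(3, -2)), Mul(17, -98)) = Add(0, Mul(17, -98)) = Add(0, -1666) = -1666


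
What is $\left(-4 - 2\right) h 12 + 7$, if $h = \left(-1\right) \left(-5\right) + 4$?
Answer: $-641$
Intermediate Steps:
$h = 9$ ($h = 5 + 4 = 9$)
$\left(-4 - 2\right) h 12 + 7 = \left(-4 - 2\right) 9 \cdot 12 + 7 = \left(-6\right) 9 \cdot 12 + 7 = \left(-54\right) 12 + 7 = -648 + 7 = -641$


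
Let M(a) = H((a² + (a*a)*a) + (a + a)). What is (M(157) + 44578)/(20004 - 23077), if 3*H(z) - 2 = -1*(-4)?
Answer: -44580/3073 ≈ -14.507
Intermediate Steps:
H(z) = 2 (H(z) = ⅔ + (-1*(-4))/3 = ⅔ + (⅓)*4 = ⅔ + 4/3 = 2)
M(a) = 2
(M(157) + 44578)/(20004 - 23077) = (2 + 44578)/(20004 - 23077) = 44580/(-3073) = 44580*(-1/3073) = -44580/3073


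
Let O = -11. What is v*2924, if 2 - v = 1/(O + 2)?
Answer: 55556/9 ≈ 6172.9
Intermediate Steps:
v = 19/9 (v = 2 - 1/(-11 + 2) = 2 - 1/(-9) = 2 - 1*(-1/9) = 2 + 1/9 = 19/9 ≈ 2.1111)
v*2924 = (19/9)*2924 = 55556/9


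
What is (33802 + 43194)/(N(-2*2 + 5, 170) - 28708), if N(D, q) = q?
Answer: -38498/14269 ≈ -2.6980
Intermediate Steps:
(33802 + 43194)/(N(-2*2 + 5, 170) - 28708) = (33802 + 43194)/(170 - 28708) = 76996/(-28538) = 76996*(-1/28538) = -38498/14269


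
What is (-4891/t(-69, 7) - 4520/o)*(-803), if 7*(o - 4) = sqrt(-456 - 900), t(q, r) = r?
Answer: 669227427/749 - 2540692*I*sqrt(339)/107 ≈ 8.935e+5 - 4.3719e+5*I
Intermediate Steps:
o = 4 + 2*I*sqrt(339)/7 (o = 4 + sqrt(-456 - 900)/7 = 4 + sqrt(-1356)/7 = 4 + (2*I*sqrt(339))/7 = 4 + 2*I*sqrt(339)/7 ≈ 4.0 + 5.2606*I)
(-4891/t(-69, 7) - 4520/o)*(-803) = (-4891/7 - 4520/(4 + 2*I*sqrt(339)/7))*(-803) = 3927473/7 + 3629560/(4 + 2*I*sqrt(339)/7)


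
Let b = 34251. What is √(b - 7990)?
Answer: √26261 ≈ 162.05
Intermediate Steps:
√(b - 7990) = √(34251 - 7990) = √26261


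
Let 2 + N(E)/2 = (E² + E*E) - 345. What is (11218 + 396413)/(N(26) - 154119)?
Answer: -135877/50703 ≈ -2.6799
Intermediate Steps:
N(E) = -694 + 4*E² (N(E) = -4 + 2*((E² + E*E) - 345) = -4 + 2*((E² + E²) - 345) = -4 + 2*(2*E² - 345) = -4 + 2*(-345 + 2*E²) = -4 + (-690 + 4*E²) = -694 + 4*E²)
(11218 + 396413)/(N(26) - 154119) = (11218 + 396413)/((-694 + 4*26²) - 154119) = 407631/((-694 + 4*676) - 154119) = 407631/((-694 + 2704) - 154119) = 407631/(2010 - 154119) = 407631/(-152109) = 407631*(-1/152109) = -135877/50703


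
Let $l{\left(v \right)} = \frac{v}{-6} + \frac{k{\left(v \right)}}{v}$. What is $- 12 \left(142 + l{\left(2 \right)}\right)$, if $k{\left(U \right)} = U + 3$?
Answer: $-1730$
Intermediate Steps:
$k{\left(U \right)} = 3 + U$
$l{\left(v \right)} = - \frac{v}{6} + \frac{3 + v}{v}$ ($l{\left(v \right)} = \frac{v}{-6} + \frac{3 + v}{v} = v \left(- \frac{1}{6}\right) + \frac{3 + v}{v} = - \frac{v}{6} + \frac{3 + v}{v}$)
$- 12 \left(142 + l{\left(2 \right)}\right) = - 12 \left(142 + \left(1 + \frac{3}{2} - \frac{1}{3}\right)\right) = - 12 \left(142 + \frac{13}{6}\right) = \left(-12\right) \frac{865}{6} = -1730$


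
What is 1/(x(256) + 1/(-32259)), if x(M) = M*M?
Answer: 32259/2114125823 ≈ 1.5259e-5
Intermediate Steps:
x(M) = M²
1/(x(256) + 1/(-32259)) = 1/(256² + 1/(-32259)) = 1/(65536 - 1/32259) = 1/(2114125823/32259) = 32259/2114125823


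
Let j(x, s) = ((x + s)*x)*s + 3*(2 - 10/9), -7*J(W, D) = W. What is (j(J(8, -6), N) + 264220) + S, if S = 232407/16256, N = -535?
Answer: -151923477899/2389632 ≈ -63576.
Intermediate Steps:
S = 232407/16256 (S = 232407*(1/16256) = 232407/16256 ≈ 14.297)
J(W, D) = -W/7
j(x, s) = 8/3 + s*x*(s + x) (j(x, s) = ((s + x)*x)*s + 3*(2 - 10*⅑) = (x*(s + x))*s + 3*(2 - 10/9) = s*x*(s + x) + 3*(8/9) = s*x*(s + x) + 8/3 = 8/3 + s*x*(s + x))
(j(J(8, -6), N) + 264220) + S = ((8/3 - 535*(-⅐*8)² - ⅐*8*(-535)²) + 264220) + 232407/16256 = ((8/3 - 535*(-8/7)² - 8/7*286225) + 264220) + 232407/16256 = ((8/3 - 535*64/49 - 2289800/7) + 264220) + 232407/16256 = ((8/3 - 34240/49 - 2289800/7) + 264220) + 232407/16256 = (-48188128/147 + 264220) + 232407/16256 = -9347788/147 + 232407/16256 = -151923477899/2389632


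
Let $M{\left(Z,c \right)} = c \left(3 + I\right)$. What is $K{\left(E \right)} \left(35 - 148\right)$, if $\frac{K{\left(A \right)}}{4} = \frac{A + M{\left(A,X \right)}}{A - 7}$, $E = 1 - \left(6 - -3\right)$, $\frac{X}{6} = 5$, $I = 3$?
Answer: $\frac{77744}{15} \approx 5182.9$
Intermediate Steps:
$X = 30$ ($X = 6 \cdot 5 = 30$)
$E = -8$ ($E = 1 - \left(6 + 3\right) = 1 - 9 = -8$)
$M{\left(Z,c \right)} = 6 c$ ($M{\left(Z,c \right)} = c \left(3 + 3\right) = c 6 = 6 c$)
$K{\left(A \right)} = \frac{4 \left(180 + A\right)}{-7 + A}$ ($K{\left(A \right)} = 4 \frac{A + 6 \cdot 30}{A - 7} = 4 \frac{A + 180}{-7 + A} = 4 \frac{180 + A}{-7 + A} = \frac{4 \left(180 + A\right)}{-7 + A}$)
$K{\left(E \right)} \left(35 - 148\right) = \frac{4 \left(180 - 8\right)}{-7 - 8} \left(35 - 148\right) = 4 \frac{1}{-15} \cdot 172 \left(-113\right) = 4 \left(- \frac{1}{15}\right) 172 \left(-113\right) = \left(- \frac{688}{15}\right) \left(-113\right) = \frac{77744}{15}$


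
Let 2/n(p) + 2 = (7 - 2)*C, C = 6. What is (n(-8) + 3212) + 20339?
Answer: 329715/14 ≈ 23551.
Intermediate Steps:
n(p) = 1/14 (n(p) = 2/(-2 + (7 - 2)*6) = 2/(-2 + 5*6) = 2/(-2 + 30) = 2/28 = 2*(1/28) = 1/14)
(n(-8) + 3212) + 20339 = (1/14 + 3212) + 20339 = 44969/14 + 20339 = 329715/14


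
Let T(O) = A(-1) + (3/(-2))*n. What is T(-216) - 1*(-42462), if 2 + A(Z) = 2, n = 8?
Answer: 42450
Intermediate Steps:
A(Z) = 0 (A(Z) = -2 + 2 = 0)
T(O) = -12 (T(O) = 0 + (3/(-2))*8 = 0 + (3*(-½))*8 = 0 - 3/2*8 = 0 - 12 = -12)
T(-216) - 1*(-42462) = -12 - 1*(-42462) = -12 + 42462 = 42450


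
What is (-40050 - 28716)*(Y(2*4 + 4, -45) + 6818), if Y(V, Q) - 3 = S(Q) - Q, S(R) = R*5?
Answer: -456675006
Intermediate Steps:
S(R) = 5*R
Y(V, Q) = 3 + 4*Q (Y(V, Q) = 3 + (5*Q - Q) = 3 + 4*Q)
(-40050 - 28716)*(Y(2*4 + 4, -45) + 6818) = (-40050 - 28716)*((3 + 4*(-45)) + 6818) = -68766*((3 - 180) + 6818) = -68766*(-177 + 6818) = -68766*6641 = -456675006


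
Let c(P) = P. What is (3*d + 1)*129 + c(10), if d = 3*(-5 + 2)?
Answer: -3344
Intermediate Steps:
d = -9 (d = 3*(-3) = -9)
(3*d + 1)*129 + c(10) = (3*(-9) + 1)*129 + 10 = (-27 + 1)*129 + 10 = -26*129 + 10 = -3354 + 10 = -3344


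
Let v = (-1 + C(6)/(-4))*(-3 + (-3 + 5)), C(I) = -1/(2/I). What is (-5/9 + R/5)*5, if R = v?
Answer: -91/36 ≈ -2.5278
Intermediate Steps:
C(I) = -I/2
v = ¼ (v = (-1 - ½*6/(-4))*(-3 + (-3 + 5)) = (-1 - 3*(-¼))*(-3 + 2) = (-1 + ¾)*(-1) = -¼*(-1) = ¼ ≈ 0.25000)
R = ¼ ≈ 0.25000
(-5/9 + R/5)*5 = (-5/9 + (¼)/5)*5 = (-5*⅑ + (¼)*(⅕))*5 = (-5/9 + 1/20)*5 = -91/180*5 = -91/36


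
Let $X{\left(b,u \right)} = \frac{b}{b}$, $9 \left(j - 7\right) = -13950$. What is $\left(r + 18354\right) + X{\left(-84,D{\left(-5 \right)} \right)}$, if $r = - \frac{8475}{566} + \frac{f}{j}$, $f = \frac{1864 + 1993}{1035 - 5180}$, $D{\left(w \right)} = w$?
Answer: $\frac{66390641542487}{3619986010} \approx 18340.0$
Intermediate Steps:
$j = -1543$ ($j = 7 + \frac{1}{9} \left(-13950\right) = 7 - 1550 = -1543$)
$f = - \frac{3857}{4145}$ ($f = \frac{3857}{-4145} = 3857 \left(- \frac{1}{4145}\right) = - \frac{3857}{4145} \approx -0.93052$)
$r = - \frac{54201671063}{3619986010}$ ($r = - \frac{8475}{566} - \frac{3857}{4145 \left(-1543\right)} = \left(-8475\right) \frac{1}{566} - - \frac{3857}{6395735} = - \frac{8475}{566} + \frac{3857}{6395735} = - \frac{54201671063}{3619986010} \approx -14.973$)
$X{\left(b,u \right)} = 1$
$\left(r + 18354\right) + X{\left(-84,D{\left(-5 \right)} \right)} = \left(- \frac{54201671063}{3619986010} + 18354\right) + 1 = \frac{66387021556477}{3619986010} + 1 = \frac{66390641542487}{3619986010}$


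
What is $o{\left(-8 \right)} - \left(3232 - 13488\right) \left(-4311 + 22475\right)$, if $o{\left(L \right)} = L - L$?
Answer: $186289984$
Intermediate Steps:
$o{\left(L \right)} = 0$
$o{\left(-8 \right)} - \left(3232 - 13488\right) \left(-4311 + 22475\right) = 0 - \left(3232 - 13488\right) \left(-4311 + 22475\right) = 0 - \left(-10256\right) 18164 = 0 - -186289984 = 0 + 186289984 = 186289984$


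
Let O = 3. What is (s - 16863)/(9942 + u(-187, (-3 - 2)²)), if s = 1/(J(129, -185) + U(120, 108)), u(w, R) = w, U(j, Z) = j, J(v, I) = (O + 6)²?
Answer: -3389462/1960755 ≈ -1.7287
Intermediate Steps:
J(v, I) = 81 (J(v, I) = (3 + 6)² = 9² = 81)
s = 1/201 (s = 1/(81 + 120) = 1/201 ≈ 0.0049751)
(s - 16863)/(9942 + u(-187, (-3 - 2)²)) = (1/201 - 16863)/(9942 - 187) = -3389462/201/9755 = -3389462/201*1/9755 = -3389462/1960755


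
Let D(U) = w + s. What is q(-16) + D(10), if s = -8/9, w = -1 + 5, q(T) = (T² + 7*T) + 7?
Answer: 1387/9 ≈ 154.11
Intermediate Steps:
q(T) = 7 + T² + 7*T
w = 4
s = -8/9 (s = -8*⅑ = -8/9 ≈ -0.88889)
D(U) = 28/9 (D(U) = 4 - 8/9 = 28/9)
q(-16) + D(10) = (7 + (-16)² + 7*(-16)) + 28/9 = (7 + 256 - 112) + 28/9 = 151 + 28/9 = 1387/9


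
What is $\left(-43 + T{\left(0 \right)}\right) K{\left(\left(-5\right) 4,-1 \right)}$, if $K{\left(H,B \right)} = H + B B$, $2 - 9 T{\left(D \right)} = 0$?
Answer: $\frac{7315}{9} \approx 812.78$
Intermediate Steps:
$T{\left(D \right)} = \frac{2}{9}$ ($T{\left(D \right)} = \frac{2}{9} - 0 = \frac{2}{9} + 0 = \frac{2}{9}$)
$K{\left(H,B \right)} = H + B^{2}$
$\left(-43 + T{\left(0 \right)}\right) K{\left(\left(-5\right) 4,-1 \right)} = \left(-43 + \frac{2}{9}\right) \left(\left(-5\right) 4 + \left(-1\right)^{2}\right) = - \frac{385 \left(-20 + 1\right)}{9} = \left(- \frac{385}{9}\right) \left(-19\right) = \frac{7315}{9}$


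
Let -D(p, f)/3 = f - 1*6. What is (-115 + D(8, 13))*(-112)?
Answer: 15232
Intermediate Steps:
D(p, f) = 18 - 3*f (D(p, f) = -3*(f - 1*6) = -3*(f - 6) = -3*(-6 + f) = 18 - 3*f)
(-115 + D(8, 13))*(-112) = (-115 + (18 - 3*13))*(-112) = (-115 + (18 - 39))*(-112) = (-115 - 21)*(-112) = -136*(-112) = 15232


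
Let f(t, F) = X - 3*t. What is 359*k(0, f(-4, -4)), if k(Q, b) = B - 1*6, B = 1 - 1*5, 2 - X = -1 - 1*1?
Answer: -3590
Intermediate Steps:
X = 4 (X = 2 - (-1 - 1*1) = 2 - (-1 - 1) = 2 - 1*(-2) = 2 + 2 = 4)
B = -4 (B = 1 - 5 = -4)
f(t, F) = 4 - 3*t
k(Q, b) = -10 (k(Q, b) = -4 - 1*6 = -4 - 6 = -10)
359*k(0, f(-4, -4)) = 359*(-10) = -3590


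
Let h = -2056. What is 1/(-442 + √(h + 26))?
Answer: -221/98697 - I*√2030/197394 ≈ -0.0022392 - 0.00022825*I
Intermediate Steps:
1/(-442 + √(h + 26)) = 1/(-442 + √(-2056 + 26)) = 1/(-442 + √(-2030)) = 1/(-442 + I*√2030)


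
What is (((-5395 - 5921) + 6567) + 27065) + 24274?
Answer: 46590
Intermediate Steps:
(((-5395 - 5921) + 6567) + 27065) + 24274 = ((-11316 + 6567) + 27065) + 24274 = (-4749 + 27065) + 24274 = 22316 + 24274 = 46590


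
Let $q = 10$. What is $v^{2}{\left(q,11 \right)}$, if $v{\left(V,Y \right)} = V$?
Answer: $100$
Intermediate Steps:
$v^{2}{\left(q,11 \right)} = 10^{2} = 100$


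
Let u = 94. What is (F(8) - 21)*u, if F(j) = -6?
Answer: -2538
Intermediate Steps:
(F(8) - 21)*u = (-6 - 21)*94 = -27*94 = -2538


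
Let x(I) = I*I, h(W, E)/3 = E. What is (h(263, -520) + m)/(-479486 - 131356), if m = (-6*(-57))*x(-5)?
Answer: -1165/101807 ≈ -0.011443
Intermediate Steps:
h(W, E) = 3*E
x(I) = I²
m = 8550 (m = -6*(-57)*(-5)² = 342*25 = 8550)
(h(263, -520) + m)/(-479486 - 131356) = (3*(-520) + 8550)/(-479486 - 131356) = (-1560 + 8550)/(-610842) = 6990*(-1/610842) = -1165/101807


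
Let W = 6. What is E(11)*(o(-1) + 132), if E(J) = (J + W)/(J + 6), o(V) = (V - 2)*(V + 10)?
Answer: 105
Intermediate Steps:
o(V) = (-2 + V)*(10 + V)
E(J) = 1 (E(J) = (J + 6)/(J + 6) = (6 + J)/(6 + J) = 1)
E(11)*(o(-1) + 132) = 1*((-20 + (-1)² + 8*(-1)) + 132) = 1*((-20 + 1 - 8) + 132) = 1*(-27 + 132) = 1*105 = 105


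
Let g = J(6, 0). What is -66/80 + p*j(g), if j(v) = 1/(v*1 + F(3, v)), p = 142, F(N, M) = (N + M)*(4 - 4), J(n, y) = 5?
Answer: 1103/40 ≈ 27.575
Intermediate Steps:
F(N, M) = 0 (F(N, M) = (M + N)*0 = 0)
g = 5
j(v) = 1/v (j(v) = 1/(v*1 + 0) = 1/(v + 0) = 1/v)
-66/80 + p*j(g) = -66/80 + 142/5 = -66*1/80 + 142*(⅕) = -33/40 + 142/5 = 1103/40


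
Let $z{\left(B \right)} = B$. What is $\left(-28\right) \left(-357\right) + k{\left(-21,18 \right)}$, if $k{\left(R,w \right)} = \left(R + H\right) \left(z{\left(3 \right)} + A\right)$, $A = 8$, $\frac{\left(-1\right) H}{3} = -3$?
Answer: $9864$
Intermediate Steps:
$H = 9$ ($H = \left(-3\right) \left(-3\right) = 9$)
$k{\left(R,w \right)} = 99 + 11 R$ ($k{\left(R,w \right)} = \left(R + 9\right) \left(3 + 8\right) = \left(9 + R\right) 11 = 99 + 11 R$)
$\left(-28\right) \left(-357\right) + k{\left(-21,18 \right)} = \left(-28\right) \left(-357\right) + \left(99 + 11 \left(-21\right)\right) = 9996 + \left(99 - 231\right) = 9996 - 132 = 9864$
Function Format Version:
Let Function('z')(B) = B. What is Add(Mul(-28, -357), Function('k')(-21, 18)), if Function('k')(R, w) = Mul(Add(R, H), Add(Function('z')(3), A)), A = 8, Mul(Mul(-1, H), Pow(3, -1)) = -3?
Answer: 9864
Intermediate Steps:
H = 9 (H = Mul(-3, -3) = 9)
Function('k')(R, w) = Add(99, Mul(11, R)) (Function('k')(R, w) = Mul(Add(R, 9), Add(3, 8)) = Mul(Add(9, R), 11) = Add(99, Mul(11, R)))
Add(Mul(-28, -357), Function('k')(-21, 18)) = Add(Mul(-28, -357), Add(99, Mul(11, -21))) = Add(9996, Add(99, -231)) = Add(9996, -132) = 9864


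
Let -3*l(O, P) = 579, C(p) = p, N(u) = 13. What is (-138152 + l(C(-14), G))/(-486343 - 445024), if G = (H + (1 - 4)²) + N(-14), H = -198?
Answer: 138345/931367 ≈ 0.14854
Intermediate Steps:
G = -176 (G = (-198 + (1 - 4)²) + 13 = (-198 + (-3)²) + 13 = (-198 + 9) + 13 = -189 + 13 = -176)
l(O, P) = -193 (l(O, P) = -⅓*579 = -193)
(-138152 + l(C(-14), G))/(-486343 - 445024) = (-138152 - 193)/(-486343 - 445024) = -138345/(-931367) = -138345*(-1/931367) = 138345/931367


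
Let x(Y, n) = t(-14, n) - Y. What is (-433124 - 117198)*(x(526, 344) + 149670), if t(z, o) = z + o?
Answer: -82258830628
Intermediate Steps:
t(z, o) = o + z
x(Y, n) = -14 + n - Y (x(Y, n) = (n - 14) - Y = (-14 + n) - Y = -14 + n - Y)
(-433124 - 117198)*(x(526, 344) + 149670) = (-433124 - 117198)*((-14 + 344 - 1*526) + 149670) = -550322*((-14 + 344 - 526) + 149670) = -550322*(-196 + 149670) = -550322*149474 = -82258830628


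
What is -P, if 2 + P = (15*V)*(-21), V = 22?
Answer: 6932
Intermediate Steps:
P = -6932 (P = -2 + (15*22)*(-21) = -2 + 330*(-21) = -2 - 6930 = -6932)
-P = -1*(-6932) = 6932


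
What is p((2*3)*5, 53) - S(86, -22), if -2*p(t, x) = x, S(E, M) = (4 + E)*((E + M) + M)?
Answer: -7613/2 ≈ -3806.5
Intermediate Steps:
S(E, M) = (4 + E)*(E + 2*M)
p(t, x) = -x/2
p((2*3)*5, 53) - S(86, -22) = -1/2*53 - (86**2 + 4*86 + 8*(-22) + 2*86*(-22)) = -53/2 - (7396 + 344 - 176 - 3784) = -53/2 - 1*3780 = -53/2 - 3780 = -7613/2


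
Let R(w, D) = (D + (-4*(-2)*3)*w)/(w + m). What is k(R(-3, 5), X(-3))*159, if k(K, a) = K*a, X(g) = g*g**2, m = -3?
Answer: -95877/2 ≈ -47939.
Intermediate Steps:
R(w, D) = (D + 24*w)/(-3 + w) (R(w, D) = (D + (-4*(-2)*3)*w)/(w - 3) = (D + (8*3)*w)/(-3 + w) = (D + 24*w)/(-3 + w))
X(g) = g**3
k(R(-3, 5), X(-3))*159 = (((5 + 24*(-3))/(-3 - 3))*(-3)**3)*159 = (((5 - 72)/(-6))*(-27))*159 = (-1/6*(-67)*(-27))*159 = ((67/6)*(-27))*159 = -603/2*159 = -95877/2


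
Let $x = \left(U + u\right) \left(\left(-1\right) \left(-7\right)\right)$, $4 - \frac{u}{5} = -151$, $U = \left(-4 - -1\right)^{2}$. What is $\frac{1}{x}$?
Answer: $\frac{1}{5488} \approx 0.00018222$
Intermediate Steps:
$U = 9$ ($U = \left(-4 + 1\right)^{2} = \left(-3\right)^{2} = 9$)
$u = 775$ ($u = 20 - -755 = 20 + 755 = 775$)
$x = 5488$ ($x = \left(9 + 775\right) \left(\left(-1\right) \left(-7\right)\right) = 784 \cdot 7 = 5488$)
$\frac{1}{x} = \frac{1}{5488}$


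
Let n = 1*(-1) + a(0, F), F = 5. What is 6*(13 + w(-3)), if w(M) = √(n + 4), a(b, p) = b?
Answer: 78 + 6*√3 ≈ 88.392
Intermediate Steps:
n = -1 (n = 1*(-1) + 0 = -1 + 0 = -1)
w(M) = √3 (w(M) = √(-1 + 4) = √3)
6*(13 + w(-3)) = 6*(13 + √3) = 78 + 6*√3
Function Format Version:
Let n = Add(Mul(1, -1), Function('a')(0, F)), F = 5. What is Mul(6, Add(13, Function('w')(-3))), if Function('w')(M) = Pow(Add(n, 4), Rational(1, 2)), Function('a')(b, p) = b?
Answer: Add(78, Mul(6, Pow(3, Rational(1, 2)))) ≈ 88.392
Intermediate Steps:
n = -1 (n = Add(Mul(1, -1), 0) = Add(-1, 0) = -1)
Function('w')(M) = Pow(3, Rational(1, 2)) (Function('w')(M) = Pow(Add(-1, 4), Rational(1, 2)) = Pow(3, Rational(1, 2)))
Mul(6, Add(13, Function('w')(-3))) = Mul(6, Add(13, Pow(3, Rational(1, 2)))) = Add(78, Mul(6, Pow(3, Rational(1, 2))))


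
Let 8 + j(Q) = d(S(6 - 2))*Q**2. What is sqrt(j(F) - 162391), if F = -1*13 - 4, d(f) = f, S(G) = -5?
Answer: 2*I*sqrt(40961) ≈ 404.78*I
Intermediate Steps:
F = -17 (F = -13 - 4 = -17)
j(Q) = -8 - 5*Q**2
sqrt(j(F) - 162391) = sqrt((-8 - 5*(-17)**2) - 162391) = sqrt((-8 - 5*289) - 162391) = sqrt((-8 - 1445) - 162391) = sqrt(-1453 - 162391) = sqrt(-163844) = 2*I*sqrt(40961)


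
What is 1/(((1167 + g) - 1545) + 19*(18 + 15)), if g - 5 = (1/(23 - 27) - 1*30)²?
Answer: 16/18705 ≈ 0.00085539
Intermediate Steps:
g = 14721/16 (g = 5 + (1/(23 - 27) - 1*30)² = 5 + (1/(-4) - 30)² = 5 + (-¼ - 30)² = 5 + (-121/4)² = 5 + 14641/16 = 14721/16 ≈ 920.06)
1/(((1167 + g) - 1545) + 19*(18 + 15)) = 1/(((1167 + 14721/16) - 1545) + 19*(18 + 15)) = 1/((33393/16 - 1545) + 19*33) = 1/(8673/16 + 627) = 1/(18705/16) = 16/18705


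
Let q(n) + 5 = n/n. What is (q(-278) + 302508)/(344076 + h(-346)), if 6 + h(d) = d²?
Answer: 151252/231893 ≈ 0.65225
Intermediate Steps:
h(d) = -6 + d²
q(n) = -4 (q(n) = -5 + n/n = -5 + 1 = -4)
(q(-278) + 302508)/(344076 + h(-346)) = (-4 + 302508)/(344076 + (-6 + (-346)²)) = 302504/(344076 + (-6 + 119716)) = 302504/(344076 + 119710) = 302504/463786 = 302504*(1/463786) = 151252/231893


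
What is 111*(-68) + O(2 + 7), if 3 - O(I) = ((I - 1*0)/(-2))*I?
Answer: -15009/2 ≈ -7504.5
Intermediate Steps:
O(I) = 3 + I**2/2 (O(I) = 3 - (I - 1*0)/(-2)*I = 3 - (I + 0)*(-1/2)*I = 3 - I*(-1/2)*I = 3 - (-I/2)*I = 3 - (-1)*I**2/2 = 3 + I**2/2)
111*(-68) + O(2 + 7) = 111*(-68) + (3 + (2 + 7)**2/2) = -7548 + (3 + (1/2)*9**2) = -7548 + (3 + (1/2)*81) = -7548 + (3 + 81/2) = -7548 + 87/2 = -15009/2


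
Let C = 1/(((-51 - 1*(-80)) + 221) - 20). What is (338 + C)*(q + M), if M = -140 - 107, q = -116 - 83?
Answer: -17336243/115 ≈ -1.5075e+5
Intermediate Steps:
q = -199
M = -247
C = 1/230 (C = 1/(((-51 + 80) + 221) - 20) = 1/((29 + 221) - 20) = 1/(250 - 20) = 1/230 ≈ 0.0043478)
(338 + C)*(q + M) = (338 + 1/230)*(-199 - 247) = (77741/230)*(-446) = -17336243/115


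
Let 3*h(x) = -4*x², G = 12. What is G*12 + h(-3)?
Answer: 132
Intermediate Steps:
h(x) = -4*x²/3 (h(x) = (-4*x²)/3 = -4*x²/3)
G*12 + h(-3) = 12*12 - 4/3*(-3)² = 144 - 4/3*9 = 144 - 12 = 132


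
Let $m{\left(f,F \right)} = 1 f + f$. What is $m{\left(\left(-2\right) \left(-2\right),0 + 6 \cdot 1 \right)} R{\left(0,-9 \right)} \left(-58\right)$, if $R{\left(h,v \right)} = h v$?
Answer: $0$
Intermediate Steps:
$m{\left(f,F \right)} = 2 f$ ($m{\left(f,F \right)} = f + f = 2 f$)
$m{\left(\left(-2\right) \left(-2\right),0 + 6 \cdot 1 \right)} R{\left(0,-9 \right)} \left(-58\right) = 2 \left(\left(-2\right) \left(-2\right)\right) 0 \left(-9\right) \left(-58\right) = 2 \cdot 4 \cdot 0 \left(-58\right) = 8 \cdot 0 \left(-58\right) = 0 \left(-58\right) = 0$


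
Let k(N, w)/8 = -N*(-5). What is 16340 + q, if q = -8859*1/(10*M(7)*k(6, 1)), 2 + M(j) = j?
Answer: 65357047/4000 ≈ 16339.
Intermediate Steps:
k(N, w) = 40*N (k(N, w) = 8*(-N*(-5)) = 8*(5*N) = 40*N)
M(j) = -2 + j
q = -2953/4000 (q = -8859*1/(2400*(-2 + 7)) = -8859/((5*240)*10) = -8859/(1200*10) = -8859/12000 = -8859*1/12000 = -2953/4000 ≈ -0.73825)
16340 + q = 16340 - 2953/4000 = 65357047/4000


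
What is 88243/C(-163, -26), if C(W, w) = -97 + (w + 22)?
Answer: -88243/101 ≈ -873.69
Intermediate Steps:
C(W, w) = -75 + w (C(W, w) = -97 + (22 + w) = -75 + w)
88243/C(-163, -26) = 88243/(-75 - 26) = 88243/(-101) = 88243*(-1/101) = -88243/101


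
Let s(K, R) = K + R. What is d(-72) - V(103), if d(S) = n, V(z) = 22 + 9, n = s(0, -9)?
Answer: -40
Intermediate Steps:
n = -9 (n = 0 - 9 = -9)
V(z) = 31
d(S) = -9
d(-72) - V(103) = -9 - 1*31 = -9 - 31 = -40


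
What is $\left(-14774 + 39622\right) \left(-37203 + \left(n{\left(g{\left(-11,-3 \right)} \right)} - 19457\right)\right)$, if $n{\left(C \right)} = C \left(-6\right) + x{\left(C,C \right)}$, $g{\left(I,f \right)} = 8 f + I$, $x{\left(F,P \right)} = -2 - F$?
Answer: $-1401849616$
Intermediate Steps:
$g{\left(I,f \right)} = I + 8 f$
$n{\left(C \right)} = -2 - 7 C$ ($n{\left(C \right)} = C \left(-6\right) - \left(2 + C\right) = - 6 C - \left(2 + C\right) = -2 - 7 C$)
$\left(-14774 + 39622\right) \left(-37203 + \left(n{\left(g{\left(-11,-3 \right)} \right)} - 19457\right)\right) = \left(-14774 + 39622\right) \left(-37203 - \left(19459 + 7 \left(-11 + 8 \left(-3\right)\right)\right)\right) = 24848 \left(-37203 - \left(19459 + 7 \left(-11 - 24\right)\right)\right) = 24848 \left(-37203 - 19214\right) = 24848 \left(-56417\right) = -1401849616$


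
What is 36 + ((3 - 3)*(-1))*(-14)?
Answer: 36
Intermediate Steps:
36 + ((3 - 3)*(-1))*(-14) = 36 + (0*(-1))*(-14) = 36 + 0*(-14) = 36 + 0 = 36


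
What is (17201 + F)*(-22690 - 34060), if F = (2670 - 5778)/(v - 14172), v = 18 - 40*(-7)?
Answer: -967383937750/991 ≈ -9.7617e+8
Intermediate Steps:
v = 298 (v = 18 + 280 = 298)
F = 222/991 (F = (2670 - 5778)/(298 - 14172) = -3108/(-13874) = -3108*(-1/13874) = 222/991 ≈ 0.22402)
(17201 + F)*(-22690 - 34060) = (17201 + 222/991)*(-22690 - 34060) = (17046413/991)*(-56750) = -967383937750/991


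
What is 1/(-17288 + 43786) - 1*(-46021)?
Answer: 1219464459/26498 ≈ 46021.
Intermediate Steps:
1/(-17288 + 43786) - 1*(-46021) = 1/26498 + 46021 = 1219464459/26498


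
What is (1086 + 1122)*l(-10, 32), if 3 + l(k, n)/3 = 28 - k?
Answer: 231840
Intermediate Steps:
l(k, n) = 75 - 3*k (l(k, n) = -9 + 3*(28 - k) = -9 + (84 - 3*k) = 75 - 3*k)
(1086 + 1122)*l(-10, 32) = (1086 + 1122)*(75 - 3*(-10)) = 2208*(75 + 30) = 2208*105 = 231840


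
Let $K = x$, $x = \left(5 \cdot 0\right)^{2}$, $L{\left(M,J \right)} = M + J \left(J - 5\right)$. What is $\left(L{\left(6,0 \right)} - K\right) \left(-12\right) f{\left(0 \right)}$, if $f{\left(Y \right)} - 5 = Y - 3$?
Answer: $-144$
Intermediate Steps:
$f{\left(Y \right)} = 2 + Y$ ($f{\left(Y \right)} = 5 + \left(Y - 3\right) = 5 + \left(-3 + Y\right) = 2 + Y$)
$L{\left(M,J \right)} = M + J \left(-5 + J\right)$
$x = 0$ ($x = 0^{2} = 0$)
$K = 0$
$\left(L{\left(6,0 \right)} - K\right) \left(-12\right) f{\left(0 \right)} = \left(\left(6 + 0^{2} - 0\right) - 0\right) \left(-12\right) \left(2 + 0\right) = \left(\left(6 + 0 + 0\right) + 0\right) \left(-12\right) 2 = \left(6 + 0\right) \left(-12\right) 2 = 6 \left(-12\right) 2 = \left(-72\right) 2 = -144$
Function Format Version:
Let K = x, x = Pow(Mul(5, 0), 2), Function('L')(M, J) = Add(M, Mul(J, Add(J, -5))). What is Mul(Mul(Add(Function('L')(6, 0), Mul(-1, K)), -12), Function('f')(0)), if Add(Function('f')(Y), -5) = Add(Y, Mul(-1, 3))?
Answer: -144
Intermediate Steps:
Function('f')(Y) = Add(2, Y) (Function('f')(Y) = Add(5, Add(Y, Mul(-1, 3))) = Add(5, Add(Y, -3)) = Add(5, Add(-3, Y)) = Add(2, Y))
Function('L')(M, J) = Add(M, Mul(J, Add(-5, J)))
x = 0 (x = Pow(0, 2) = 0)
K = 0
Mul(Mul(Add(Function('L')(6, 0), Mul(-1, K)), -12), Function('f')(0)) = Mul(Mul(Add(Add(6, Pow(0, 2), Mul(-5, 0)), Mul(-1, 0)), -12), Add(2, 0)) = Mul(Mul(Add(Add(6, 0, 0), 0), -12), 2) = Mul(Mul(Add(6, 0), -12), 2) = Mul(Mul(6, -12), 2) = Mul(-72, 2) = -144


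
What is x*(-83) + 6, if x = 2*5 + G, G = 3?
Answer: -1073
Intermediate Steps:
x = 13 (x = 2*5 + 3 = 10 + 3 = 13)
x*(-83) + 6 = 13*(-83) + 6 = -1079 + 6 = -1073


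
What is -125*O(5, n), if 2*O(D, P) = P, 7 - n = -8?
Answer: -1875/2 ≈ -937.50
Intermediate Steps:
n = 15 (n = 7 - 1*(-8) = 7 + 8 = 15)
O(D, P) = P/2
-125*O(5, n) = -125*15/2 = -1875/2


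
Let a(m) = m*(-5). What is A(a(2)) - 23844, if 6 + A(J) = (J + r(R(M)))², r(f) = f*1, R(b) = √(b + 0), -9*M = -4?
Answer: -213866/9 ≈ -23763.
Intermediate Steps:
a(m) = -5*m
M = 4/9 (M = -⅑*(-4) = 4/9 ≈ 0.44444)
R(b) = √b
r(f) = f
A(J) = -6 + (⅔ + J)² (A(J) = -6 + (J + √(4/9))² = -6 + (J + ⅔)² = -6 + (⅔ + J)²)
A(a(2)) - 23844 = (-6 + (2 + 3*(-5*2))²/9) - 23844 = (-6 + (2 + 3*(-10))²/9) - 23844 = (-6 + (2 - 30)²/9) - 23844 = (-6 + (⅑)*(-28)²) - 23844 = (-6 + (⅑)*784) - 23844 = (-6 + 784/9) - 23844 = 730/9 - 23844 = -213866/9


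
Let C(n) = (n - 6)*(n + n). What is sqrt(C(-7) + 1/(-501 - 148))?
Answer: sqrt(76657933)/649 ≈ 13.491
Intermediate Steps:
C(n) = 2*n*(-6 + n) (C(n) = (-6 + n)*(2*n) = 2*n*(-6 + n))
sqrt(C(-7) + 1/(-501 - 148)) = sqrt(2*(-7)*(-6 - 7) + 1/(-501 - 148)) = sqrt(2*(-7)*(-13) + 1/(-649)) = sqrt(182 - 1/649) = sqrt(118117/649) = sqrt(76657933)/649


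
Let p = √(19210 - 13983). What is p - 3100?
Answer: -3100 + √5227 ≈ -3027.7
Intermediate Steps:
p = √5227 ≈ 72.298
p - 3100 = √5227 - 3100 = -3100 + √5227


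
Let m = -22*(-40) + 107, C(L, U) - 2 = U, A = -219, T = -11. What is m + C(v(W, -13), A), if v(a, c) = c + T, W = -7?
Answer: 770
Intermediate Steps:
v(a, c) = -11 + c (v(a, c) = c - 11 = -11 + c)
C(L, U) = 2 + U
m = 987 (m = 880 + 107 = 987)
m + C(v(W, -13), A) = 987 + (2 - 219) = 987 - 217 = 770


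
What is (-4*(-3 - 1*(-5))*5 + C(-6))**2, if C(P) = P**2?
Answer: 16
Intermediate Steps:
(-4*(-3 - 1*(-5))*5 + C(-6))**2 = (-4*(-3 - 1*(-5))*5 + (-6)**2)**2 = (-4*(-3 + 5)*5 + 36)**2 = (-4*2*5 + 36)**2 = (-8*5 + 36)**2 = (-40 + 36)**2 = (-4)**2 = 16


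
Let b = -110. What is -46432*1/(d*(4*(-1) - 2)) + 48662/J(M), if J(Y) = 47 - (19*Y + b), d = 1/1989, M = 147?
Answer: 20286905813/1318 ≈ 1.5392e+7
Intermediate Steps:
d = 1/1989 ≈ 0.00050277
J(Y) = 157 - 19*Y (J(Y) = 47 - (19*Y - 110) = 47 - (-110 + 19*Y) = 47 + (110 - 19*Y) = 157 - 19*Y)
-46432*1/(d*(4*(-1) - 2)) + 48662/J(M) = -46432*1989/(4*(-1) - 2) + 48662/(157 - 19*147) = -46432*1989/(-4 - 2) + 48662/(157 - 2793) = -46432/((1/1989)*(-6)) + 48662/(-2636) = -46432/(-2/663) + 48662*(-1/2636) = -46432*(-663/2) - 24331/1318 = 15392208 - 24331/1318 = 20286905813/1318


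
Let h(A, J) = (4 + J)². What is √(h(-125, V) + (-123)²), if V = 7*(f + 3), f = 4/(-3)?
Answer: √138370/3 ≈ 123.99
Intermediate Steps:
f = -4/3 (f = 4*(-⅓) = -4/3 ≈ -1.3333)
V = 35/3 (V = 7*(-4/3 + 3) = 7*(5/3) = 35/3 ≈ 11.667)
√(h(-125, V) + (-123)²) = √((4 + 35/3)² + (-123)²) = √((47/3)² + 15129) = √(2209/9 + 15129) = √(138370/9) = √138370/3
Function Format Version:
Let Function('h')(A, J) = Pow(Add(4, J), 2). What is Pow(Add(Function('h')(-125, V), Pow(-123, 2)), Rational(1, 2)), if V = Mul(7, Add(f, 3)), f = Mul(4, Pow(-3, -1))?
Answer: Mul(Rational(1, 3), Pow(138370, Rational(1, 2))) ≈ 123.99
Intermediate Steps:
f = Rational(-4, 3) (f = Mul(4, Rational(-1, 3)) = Rational(-4, 3) ≈ -1.3333)
V = Rational(35, 3) (V = Mul(7, Add(Rational(-4, 3), 3)) = Mul(7, Rational(5, 3)) = Rational(35, 3) ≈ 11.667)
Pow(Add(Function('h')(-125, V), Pow(-123, 2)), Rational(1, 2)) = Pow(Add(Pow(Add(4, Rational(35, 3)), 2), Pow(-123, 2)), Rational(1, 2)) = Pow(Add(Pow(Rational(47, 3), 2), 15129), Rational(1, 2)) = Pow(Add(Rational(2209, 9), 15129), Rational(1, 2)) = Pow(Rational(138370, 9), Rational(1, 2)) = Mul(Rational(1, 3), Pow(138370, Rational(1, 2)))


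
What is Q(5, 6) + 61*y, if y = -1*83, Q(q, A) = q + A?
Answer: -5052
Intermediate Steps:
Q(q, A) = A + q
y = -83
Q(5, 6) + 61*y = (6 + 5) + 61*(-83) = 11 - 5063 = -5052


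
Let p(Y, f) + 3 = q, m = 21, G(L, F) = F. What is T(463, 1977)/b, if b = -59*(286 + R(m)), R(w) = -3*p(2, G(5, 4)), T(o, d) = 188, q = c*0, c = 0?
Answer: -188/17405 ≈ -0.010801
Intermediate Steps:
q = 0 (q = 0*0 = 0)
p(Y, f) = -3 (p(Y, f) = -3 + 0 = -3)
R(w) = 9 (R(w) = -3*(-3) = 9)
b = -17405 (b = -59*(286 + 9) = -59*295 = -17405)
T(463, 1977)/b = 188/(-17405) = 188*(-1/17405) = -188/17405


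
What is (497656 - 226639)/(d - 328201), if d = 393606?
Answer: 271017/65405 ≈ 4.1437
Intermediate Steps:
(497656 - 226639)/(d - 328201) = (497656 - 226639)/(393606 - 328201) = 271017/65405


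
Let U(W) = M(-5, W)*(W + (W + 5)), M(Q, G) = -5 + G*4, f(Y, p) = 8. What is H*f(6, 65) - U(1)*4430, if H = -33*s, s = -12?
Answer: 34178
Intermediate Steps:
H = 396 (H = -33*(-12) = 396)
M(Q, G) = -5 + 4*G
U(W) = (-5 + 4*W)*(5 + 2*W) (U(W) = (-5 + 4*W)*(W + (W + 5)) = (-5 + 4*W)*(W + (5 + W)) = (-5 + 4*W)*(5 + 2*W))
H*f(6, 65) - U(1)*4430 = 396*8 - (-5 + 4*1)*(5 + 2*1)*4430 = 3168 - (-5 + 4)*(5 + 2)*4430 = 3168 - (-1*7)*4430 = 3168 - (-7)*4430 = 3168 - 1*(-31010) = 3168 + 31010 = 34178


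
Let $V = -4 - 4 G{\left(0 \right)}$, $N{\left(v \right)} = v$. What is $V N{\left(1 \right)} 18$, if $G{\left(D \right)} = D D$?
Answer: $-72$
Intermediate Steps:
$G{\left(D \right)} = D^{2}$
$V = -4$ ($V = -4 - 4 \cdot 0^{2} = -4 - 0 = -4 + 0 = -4$)
$V N{\left(1 \right)} 18 = \left(-4\right) 1 \cdot 18 = \left(-4\right) 18 = -72$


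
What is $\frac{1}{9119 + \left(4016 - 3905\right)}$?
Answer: $\frac{1}{9230} \approx 0.00010834$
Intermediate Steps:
$\frac{1}{9119 + \left(4016 - 3905\right)} = \frac{1}{9119 + 111} = \frac{1}{9230}$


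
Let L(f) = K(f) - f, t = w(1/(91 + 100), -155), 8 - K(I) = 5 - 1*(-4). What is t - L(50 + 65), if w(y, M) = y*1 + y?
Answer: 22158/191 ≈ 116.01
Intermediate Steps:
K(I) = -1 (K(I) = 8 - (5 - 1*(-4)) = 8 - (5 + 4) = 8 - 1*9 = 8 - 9 = -1)
w(y, M) = 2*y (w(y, M) = y + y = 2*y)
t = 2/191 (t = 2/(91 + 100) = 2/191 ≈ 0.010471)
L(f) = -1 - f
t - L(50 + 65) = 2/191 - (-1 - (50 + 65)) = 2/191 - (-1 - 1*115) = 2/191 - (-1 - 115) = 2/191 - 1*(-116) = 2/191 + 116 = 22158/191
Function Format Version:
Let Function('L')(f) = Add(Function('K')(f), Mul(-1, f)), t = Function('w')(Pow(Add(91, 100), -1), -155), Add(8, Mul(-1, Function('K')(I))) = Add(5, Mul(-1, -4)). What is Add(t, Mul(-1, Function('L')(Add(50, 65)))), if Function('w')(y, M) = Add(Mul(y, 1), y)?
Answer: Rational(22158, 191) ≈ 116.01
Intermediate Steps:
Function('K')(I) = -1 (Function('K')(I) = Add(8, Mul(-1, Add(5, Mul(-1, -4)))) = Add(8, Mul(-1, Add(5, 4))) = Add(8, Mul(-1, 9)) = Add(8, -9) = -1)
Function('w')(y, M) = Mul(2, y) (Function('w')(y, M) = Add(y, y) = Mul(2, y))
t = Rational(2, 191) (t = Mul(2, Pow(Add(91, 100), -1)) = Mul(2, Pow(191, -1)) = Mul(2, Rational(1, 191)) = Rational(2, 191) ≈ 0.010471)
Function('L')(f) = Add(-1, Mul(-1, f))
Add(t, Mul(-1, Function('L')(Add(50, 65)))) = Add(Rational(2, 191), Mul(-1, Add(-1, Mul(-1, Add(50, 65))))) = Add(Rational(2, 191), Mul(-1, Add(-1, Mul(-1, 115)))) = Add(Rational(2, 191), Mul(-1, Add(-1, -115))) = Add(Rational(2, 191), Mul(-1, -116)) = Add(Rational(2, 191), 116) = Rational(22158, 191)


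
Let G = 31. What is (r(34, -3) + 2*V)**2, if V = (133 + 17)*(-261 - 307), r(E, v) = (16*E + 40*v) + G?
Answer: 28881303025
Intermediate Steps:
r(E, v) = 31 + 16*E + 40*v (r(E, v) = (16*E + 40*v) + 31 = 31 + 16*E + 40*v)
V = -85200 (V = 150*(-568) = -85200)
(r(34, -3) + 2*V)**2 = ((31 + 16*34 + 40*(-3)) + 2*(-85200))**2 = ((31 + 544 - 120) - 170400)**2 = (455 - 170400)**2 = (-169945)**2 = 28881303025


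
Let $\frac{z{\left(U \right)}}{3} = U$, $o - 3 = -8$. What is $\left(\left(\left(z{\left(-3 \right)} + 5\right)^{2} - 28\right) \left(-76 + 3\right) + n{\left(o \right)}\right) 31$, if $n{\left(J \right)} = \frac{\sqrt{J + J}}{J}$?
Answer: $27156 - \frac{31 i \sqrt{10}}{5} \approx 27156.0 - 19.606 i$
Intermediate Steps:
$o = -5$ ($o = 3 - 8 = -5$)
$z{\left(U \right)} = 3 U$
$n{\left(J \right)} = \frac{\sqrt{2}}{\sqrt{J}}$ ($n{\left(J \right)} = \frac{\sqrt{2 J}}{J} = \frac{\sqrt{2} \sqrt{J}}{J} = \frac{\sqrt{2}}{\sqrt{J}}$)
$\left(\left(\left(z{\left(-3 \right)} + 5\right)^{2} - 28\right) \left(-76 + 3\right) + n{\left(o \right)}\right) 31 = \left(\left(\left(3 \left(-3\right) + 5\right)^{2} - 28\right) \left(-76 + 3\right) + \frac{\sqrt{2}}{i \sqrt{5}}\right) 31 = \left(\left(\left(-9 + 5\right)^{2} - 28\right) \left(-73\right) + \sqrt{2} \left(- \frac{i \sqrt{5}}{5}\right)\right) 31 = \left(\left(\left(-4\right)^{2} - 28\right) \left(-73\right) - \frac{i \sqrt{10}}{5}\right) 31 = \left(\left(16 - 28\right) \left(-73\right) - \frac{i \sqrt{10}}{5}\right) 31 = \left(\left(-12\right) \left(-73\right) - \frac{i \sqrt{10}}{5}\right) 31 = \left(876 - \frac{i \sqrt{10}}{5}\right) 31 = 27156 - \frac{31 i \sqrt{10}}{5}$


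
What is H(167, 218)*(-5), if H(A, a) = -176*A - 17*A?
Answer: 161155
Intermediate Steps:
H(A, a) = -193*A
H(167, 218)*(-5) = -193*167*(-5) = -32231*(-5) = 161155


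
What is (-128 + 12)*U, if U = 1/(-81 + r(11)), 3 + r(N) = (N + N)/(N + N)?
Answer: 116/83 ≈ 1.3976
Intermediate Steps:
r(N) = -2 (r(N) = -3 + (N + N)/(N + N) = -3 + (2*N)/((2*N)) = -3 + (2*N)*(1/(2*N)) = -3 + 1 = -2)
U = -1/83 (U = 1/(-81 - 2) = 1/(-83) = -1/83 ≈ -0.012048)
(-128 + 12)*U = (-128 + 12)*(-1/83) = -116*(-1/83) = 116/83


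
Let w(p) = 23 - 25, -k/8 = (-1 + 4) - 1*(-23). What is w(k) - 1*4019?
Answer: -4021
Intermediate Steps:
k = -208 (k = -8*((-1 + 4) - 1*(-23)) = -8*(3 + 23) = -8*26 = -208)
w(p) = -2
w(k) - 1*4019 = -2 - 1*4019 = -2 - 4019 = -4021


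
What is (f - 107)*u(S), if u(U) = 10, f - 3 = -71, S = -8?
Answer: -1750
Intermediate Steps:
f = -68 (f = 3 - 71 = -68)
(f - 107)*u(S) = (-68 - 107)*10 = -175*10 = -1750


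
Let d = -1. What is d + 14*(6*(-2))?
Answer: -169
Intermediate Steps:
d + 14*(6*(-2)) = -1 + 14*(6*(-2)) = -1 + 14*(-12) = -1 - 168 = -169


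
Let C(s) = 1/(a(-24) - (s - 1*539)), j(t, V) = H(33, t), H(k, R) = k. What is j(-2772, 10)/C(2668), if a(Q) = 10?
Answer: -69927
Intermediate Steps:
j(t, V) = 33
C(s) = 1/(549 - s) (C(s) = 1/(10 - (s - 1*539)) = 1/(10 - (s - 539)) = 1/(10 - (-539 + s)) = 1/(10 + (539 - s)) = 1/(549 - s))
j(-2772, 10)/C(2668) = 33/(1/(549 - 1*2668)) = 33/(1/(549 - 2668)) = 33/(1/(-2119)) = 33/(-1/2119) = 33*(-2119) = -69927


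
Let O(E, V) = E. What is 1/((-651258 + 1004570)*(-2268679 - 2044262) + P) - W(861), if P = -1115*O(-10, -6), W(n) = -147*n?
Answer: 192864541153975613/1523813799442 ≈ 1.2657e+5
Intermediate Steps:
P = 11150 (P = -1115*(-10) = 11150)
1/((-651258 + 1004570)*(-2268679 - 2044262) + P) - W(861) = 1/((-651258 + 1004570)*(-2268679 - 2044262) + 11150) - (-147)*861 = 1/(353312*(-4312941) + 11150) - 1*(-126567) = 1/(-1523813810592 + 11150) + 126567 = 1/(-1523813799442) + 126567 = -1/1523813799442 + 126567 = 192864541153975613/1523813799442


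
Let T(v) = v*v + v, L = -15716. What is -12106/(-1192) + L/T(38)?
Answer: -198095/441636 ≈ -0.44855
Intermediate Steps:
T(v) = v + v² (T(v) = v² + v = v + v²)
-12106/(-1192) + L/T(38) = -12106/(-1192) - 15716*1/(38*(1 + 38)) = -12106*(-1/1192) - 15716/(38*39) = 6053/596 - 15716/1482 = 6053/596 - 15716*1/1482 = 6053/596 - 7858/741 = -198095/441636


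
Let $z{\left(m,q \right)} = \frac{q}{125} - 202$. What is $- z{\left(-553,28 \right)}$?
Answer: $\frac{25222}{125} \approx 201.78$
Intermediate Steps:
$z{\left(m,q \right)} = -202 + \frac{q}{125}$ ($z{\left(m,q \right)} = q \frac{1}{125} - 202 = \frac{q}{125} - 202 = -202 + \frac{q}{125}$)
$- z{\left(-553,28 \right)} = - (-202 + \frac{1}{125} \cdot 28) = - (-202 + \frac{28}{125}) = \left(-1\right) \left(- \frac{25222}{125}\right) = \frac{25222}{125}$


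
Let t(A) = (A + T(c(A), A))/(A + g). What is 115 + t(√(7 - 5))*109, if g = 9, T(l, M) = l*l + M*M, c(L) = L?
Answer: 12791/79 + 545*√2/79 ≈ 171.67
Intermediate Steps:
T(l, M) = M² + l² (T(l, M) = l² + M² = M² + l²)
t(A) = (A + 2*A²)/(9 + A) (t(A) = (A + (A² + A²))/(A + 9) = (A + 2*A²)/(9 + A))
115 + t(√(7 - 5))*109 = 115 + (√(7 - 5)*(1 + 2*√(7 - 5))/(9 + √(7 - 5)))*109 = 115 + (√2*(1 + 2*√2)/(9 + √2))*109 = 115 + 109*√2*(1 + 2*√2)/(9 + √2)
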